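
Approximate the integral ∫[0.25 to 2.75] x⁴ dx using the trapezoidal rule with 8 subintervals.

f(x) = x⁴
a = 0.25, b = 2.75, n = 8
h = (b - a)/n = 0.312500

Trapezoidal rule: (h/2)[f(x₀) + 2f(x₁) + 2f(x₂) + ... + f(xₙ)]

x_0 = 0.2500, f(x_0) = 0.003906, coefficient = 1
x_1 = 0.5625, f(x_1) = 0.100113, coefficient = 2
x_2 = 0.8750, f(x_2) = 0.586182, coefficient = 2
x_3 = 1.1875, f(x_3) = 1.988541, coefficient = 2
x_4 = 1.5000, f(x_4) = 5.062500, coefficient = 2
x_5 = 1.8125, f(x_5) = 10.792252, coefficient = 2
x_6 = 2.1250, f(x_6) = 20.390869, coefficient = 2
x_7 = 2.4375, f(x_7) = 35.300308, coefficient = 2
x_8 = 2.7500, f(x_8) = 57.191406, coefficient = 1

I ≈ (0.312500/2) × 205.636841 = 32.130756
Exact value: 31.455078
Error: 0.675678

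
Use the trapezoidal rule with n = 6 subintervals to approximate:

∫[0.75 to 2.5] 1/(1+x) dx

f(x) = 1/(1+x)
a = 0.75, b = 2.5, n = 6
h = (b - a)/n = 0.291667

Trapezoidal rule: (h/2)[f(x₀) + 2f(x₁) + 2f(x₂) + ... + f(xₙ)]

x_0 = 0.7500, f(x_0) = 0.571429, coefficient = 1
x_1 = 1.0417, f(x_1) = 0.489796, coefficient = 2
x_2 = 1.3333, f(x_2) = 0.428571, coefficient = 2
x_3 = 1.6250, f(x_3) = 0.380952, coefficient = 2
x_4 = 1.9167, f(x_4) = 0.342857, coefficient = 2
x_5 = 2.2083, f(x_5) = 0.311688, coefficient = 2
x_6 = 2.5000, f(x_6) = 0.285714, coefficient = 1

I ≈ (0.291667/2) × 4.764873 = 0.694877
Exact value: 0.693147
Error: 0.001730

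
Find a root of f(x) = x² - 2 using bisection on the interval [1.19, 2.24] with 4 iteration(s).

f(x) = x² - 2
Initial interval: [1.19, 2.24]

Iteration 1:
  c_1 = (1.190000 + 2.240000)/2 = 1.715000
  f(c_1) = f(1.715000) = 0.941225
  f(a) × f(c) < 0, new interval: [1.190000, 1.715000]
Iteration 2:
  c_2 = (1.190000 + 1.715000)/2 = 1.452500
  f(c_2) = f(1.452500) = 0.109756
  f(a) × f(c) < 0, new interval: [1.190000, 1.452500]
Iteration 3:
  c_3 = (1.190000 + 1.452500)/2 = 1.321250
  f(c_3) = f(1.321250) = -0.254298
  f(a) × f(c) ≥ 0, new interval: [1.321250, 1.452500]
Iteration 4:
  c_4 = (1.321250 + 1.452500)/2 = 1.386875
  f(c_4) = f(1.386875) = -0.076578
  f(a) × f(c) ≥ 0, new interval: [1.386875, 1.452500]

After 4 iteration(s), the approximation is c_4 = 1.386875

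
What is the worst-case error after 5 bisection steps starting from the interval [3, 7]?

Bisection error bound: |error| ≤ (b-a)/2^n
|error| ≤ (7 - 3)/2^5 = 4/2^5
|error| ≤ 0.1250000000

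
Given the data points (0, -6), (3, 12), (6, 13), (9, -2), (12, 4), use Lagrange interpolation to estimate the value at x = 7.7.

Lagrange interpolation formula:
P(x) = Σ yᵢ × Lᵢ(x)
where Lᵢ(x) = Π_{j≠i} (x - xⱼ)/(xᵢ - xⱼ)

L_0(7.7) = (7.7 - 3)/(0 - 3) × (7.7 - 6)/(0 - 6) × (7.7 - 9)/(0 - 9) × (7.7 - 12)/(0 - 12) = 0.022975
L_1(7.7) = (7.7 - 0)/(3 - 0) × (7.7 - 6)/(3 - 6) × (7.7 - 9)/(3 - 9) × (7.7 - 12)/(3 - 12) = -0.150562
L_2(7.7) = (7.7 - 0)/(6 - 0) × (7.7 - 3)/(6 - 3) × (7.7 - 9)/(6 - 9) × (7.7 - 12)/(6 - 12) = 0.624389
L_3(7.7) = (7.7 - 0)/(9 - 0) × (7.7 - 3)/(9 - 3) × (7.7 - 6)/(9 - 6) × (7.7 - 12)/(9 - 12) = 0.544339
L_4(7.7) = (7.7 - 0)/(12 - 0) × (7.7 - 3)/(12 - 3) × (7.7 - 6)/(12 - 6) × (7.7 - 9)/(12 - 9) = -0.041142

P(7.7) = (-6)×L_0(7.7) + 12×L_1(7.7) + 13×L_2(7.7) + (-2)×L_3(7.7) + 4×L_4(7.7)
P(7.7) = 4.919218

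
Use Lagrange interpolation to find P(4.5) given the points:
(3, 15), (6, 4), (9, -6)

Lagrange interpolation formula:
P(x) = Σ yᵢ × Lᵢ(x)
where Lᵢ(x) = Π_{j≠i} (x - xⱼ)/(xᵢ - xⱼ)

L_0(4.5) = (4.5 - 6)/(3 - 6) × (4.5 - 9)/(3 - 9) = 0.375000
L_1(4.5) = (4.5 - 3)/(6 - 3) × (4.5 - 9)/(6 - 9) = 0.750000
L_2(4.5) = (4.5 - 3)/(9 - 3) × (4.5 - 6)/(9 - 6) = -0.125000

P(4.5) = 15×L_0(4.5) + 4×L_1(4.5) + (-6)×L_2(4.5)
P(4.5) = 9.375000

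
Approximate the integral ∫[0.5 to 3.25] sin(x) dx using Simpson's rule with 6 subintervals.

f(x) = sin(x)
a = 0.5, b = 3.25, n = 6
h = (b - a)/n = 0.458333

Simpson's rule: (h/3)[f(x₀) + 4f(x₁) + 2f(x₂) + ... + f(xₙ)]

x_0 = 0.5000, f(x_0) = 0.479426, coefficient = 1
x_1 = 0.9583, f(x_1) = 0.818235, coefficient = 4
x_2 = 1.4167, f(x_2) = 0.988146, coefficient = 2
x_3 = 1.8750, f(x_3) = 0.954086, coefficient = 4
x_4 = 2.3333, f(x_4) = 0.723086, coefficient = 2
x_5 = 2.7917, f(x_5) = 0.342828, coefficient = 4
x_6 = 3.2500, f(x_6) = -0.108195, coefficient = 1

I ≈ (0.458333/3) × 12.254288 = 1.872183
Exact value: 1.871712
Error: 0.000471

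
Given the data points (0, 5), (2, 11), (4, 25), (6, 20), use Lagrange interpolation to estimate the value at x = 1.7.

Lagrange interpolation formula:
P(x) = Σ yᵢ × Lᵢ(x)
where Lᵢ(x) = Π_{j≠i} (x - xⱼ)/(xᵢ - xⱼ)

L_0(1.7) = (1.7 - 2)/(0 - 2) × (1.7 - 4)/(0 - 4) × (1.7 - 6)/(0 - 6) = 0.061813
L_1(1.7) = (1.7 - 0)/(2 - 0) × (1.7 - 4)/(2 - 4) × (1.7 - 6)/(2 - 6) = 1.050812
L_2(1.7) = (1.7 - 0)/(4 - 0) × (1.7 - 2)/(4 - 2) × (1.7 - 6)/(4 - 6) = -0.137063
L_3(1.7) = (1.7 - 0)/(6 - 0) × (1.7 - 2)/(6 - 2) × (1.7 - 4)/(6 - 4) = 0.024438

P(1.7) = 5×L_0(1.7) + 11×L_1(1.7) + 25×L_2(1.7) + 20×L_3(1.7)
P(1.7) = 8.930187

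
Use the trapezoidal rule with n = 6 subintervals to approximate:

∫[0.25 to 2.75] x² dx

f(x) = x²
a = 0.25, b = 2.75, n = 6
h = (b - a)/n = 0.416667

Trapezoidal rule: (h/2)[f(x₀) + 2f(x₁) + 2f(x₂) + ... + f(xₙ)]

x_0 = 0.2500, f(x_0) = 0.062500, coefficient = 1
x_1 = 0.6667, f(x_1) = 0.444444, coefficient = 2
x_2 = 1.0833, f(x_2) = 1.173611, coefficient = 2
x_3 = 1.5000, f(x_3) = 2.250000, coefficient = 2
x_4 = 1.9167, f(x_4) = 3.673611, coefficient = 2
x_5 = 2.3333, f(x_5) = 5.444444, coefficient = 2
x_6 = 2.7500, f(x_6) = 7.562500, coefficient = 1

I ≈ (0.416667/2) × 33.597222 = 6.999421
Exact value: 6.927083
Error: 0.072338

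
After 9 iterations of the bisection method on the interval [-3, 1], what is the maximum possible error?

Bisection error bound: |error| ≤ (b-a)/2^n
|error| ≤ (1 - (-3))/2^9 = 4/2^9
|error| ≤ 0.0078125000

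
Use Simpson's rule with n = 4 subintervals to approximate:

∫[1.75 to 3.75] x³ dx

f(x) = x³
a = 1.75, b = 3.75, n = 4
h = (b - a)/n = 0.500000

Simpson's rule: (h/3)[f(x₀) + 4f(x₁) + 2f(x₂) + ... + f(xₙ)]

x_0 = 1.7500, f(x_0) = 5.359375, coefficient = 1
x_1 = 2.2500, f(x_1) = 11.390625, coefficient = 4
x_2 = 2.7500, f(x_2) = 20.796875, coefficient = 2
x_3 = 3.2500, f(x_3) = 34.328125, coefficient = 4
x_4 = 3.7500, f(x_4) = 52.734375, coefficient = 1

I ≈ (0.500000/3) × 282.562500 = 47.093750
Exact value: 47.093750
Error: 0.000000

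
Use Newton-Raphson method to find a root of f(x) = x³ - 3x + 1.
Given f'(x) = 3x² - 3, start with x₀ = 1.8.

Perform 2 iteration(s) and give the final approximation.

f(x) = x³ - 3x + 1
f'(x) = 3x² - 3
x₀ = 1.8

Newton-Raphson formula: x_{n+1} = x_n - f(x_n)/f'(x_n)

Iteration 1:
  f(1.800000) = 1.432000
  f'(1.800000) = 6.720000
  x_1 = 1.800000 - 1.432000/6.720000 = 1.586905
Iteration 2:
  f(1.586905) = 0.235535
  f'(1.586905) = 4.554800
  x_2 = 1.586905 - 0.235535/4.554800 = 1.535193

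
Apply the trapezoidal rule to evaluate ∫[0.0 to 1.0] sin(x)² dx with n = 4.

f(x) = sin(x)²
a = 0.0, b = 1.0, n = 4
h = (b - a)/n = 0.250000

Trapezoidal rule: (h/2)[f(x₀) + 2f(x₁) + 2f(x₂) + ... + f(xₙ)]

x_0 = 0.0000, f(x_0) = 0.000000, coefficient = 1
x_1 = 0.2500, f(x_1) = 0.061209, coefficient = 2
x_2 = 0.5000, f(x_2) = 0.229849, coefficient = 2
x_3 = 0.7500, f(x_3) = 0.464631, coefficient = 2
x_4 = 1.0000, f(x_4) = 0.708073, coefficient = 1

I ≈ (0.250000/2) × 2.219451 = 0.277431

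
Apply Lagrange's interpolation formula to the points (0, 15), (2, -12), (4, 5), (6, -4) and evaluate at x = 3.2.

Lagrange interpolation formula:
P(x) = Σ yᵢ × Lᵢ(x)
where Lᵢ(x) = Π_{j≠i} (x - xⱼ)/(xᵢ - xⱼ)

L_0(3.2) = (3.2 - 2)/(0 - 2) × (3.2 - 4)/(0 - 4) × (3.2 - 6)/(0 - 6) = -0.056000
L_1(3.2) = (3.2 - 0)/(2 - 0) × (3.2 - 4)/(2 - 4) × (3.2 - 6)/(2 - 6) = 0.448000
L_2(3.2) = (3.2 - 0)/(4 - 0) × (3.2 - 2)/(4 - 2) × (3.2 - 6)/(4 - 6) = 0.672000
L_3(3.2) = (3.2 - 0)/(6 - 0) × (3.2 - 2)/(6 - 2) × (3.2 - 4)/(6 - 4) = -0.064000

P(3.2) = 15×L_0(3.2) + (-12)×L_1(3.2) + 5×L_2(3.2) + (-4)×L_3(3.2)
P(3.2) = -2.600000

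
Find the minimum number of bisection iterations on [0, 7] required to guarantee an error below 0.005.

We need (b-a)/2^n ≤ 0.005
(7 - 0)/2^n ≤ 0.005
7/2^n ≤ 0.005
2^n ≥ 1400
n ≥ log₂(1400) = 10.45
n ≥ 11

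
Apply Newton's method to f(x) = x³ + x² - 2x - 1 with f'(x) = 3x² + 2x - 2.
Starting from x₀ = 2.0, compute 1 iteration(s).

f(x) = x³ + x² - 2x - 1
f'(x) = 3x² + 2x - 2
x₀ = 2.0

Newton-Raphson formula: x_{n+1} = x_n - f(x_n)/f'(x_n)

Iteration 1:
  f(2.000000) = 7.000000
  f'(2.000000) = 14.000000
  x_1 = 2.000000 - 7.000000/14.000000 = 1.500000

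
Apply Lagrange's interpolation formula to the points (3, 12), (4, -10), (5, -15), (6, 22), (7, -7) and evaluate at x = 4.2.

Lagrange interpolation formula:
P(x) = Σ yᵢ × Lᵢ(x)
where Lᵢ(x) = Π_{j≠i} (x - xⱼ)/(xᵢ - xⱼ)

L_0(4.2) = (4.2 - 4)/(3 - 4) × (4.2 - 5)/(3 - 5) × (4.2 - 6)/(3 - 6) × (4.2 - 7)/(3 - 7) = -0.033600
L_1(4.2) = (4.2 - 3)/(4 - 3) × (4.2 - 5)/(4 - 5) × (4.2 - 6)/(4 - 6) × (4.2 - 7)/(4 - 7) = 0.806400
L_2(4.2) = (4.2 - 3)/(5 - 3) × (4.2 - 4)/(5 - 4) × (4.2 - 6)/(5 - 6) × (4.2 - 7)/(5 - 7) = 0.302400
L_3(4.2) = (4.2 - 3)/(6 - 3) × (4.2 - 4)/(6 - 4) × (4.2 - 5)/(6 - 5) × (4.2 - 7)/(6 - 7) = -0.089600
L_4(4.2) = (4.2 - 3)/(7 - 3) × (4.2 - 4)/(7 - 4) × (4.2 - 5)/(7 - 5) × (4.2 - 6)/(7 - 6) = 0.014400

P(4.2) = 12×L_0(4.2) + (-10)×L_1(4.2) + (-15)×L_2(4.2) + 22×L_3(4.2) + (-7)×L_4(4.2)
P(4.2) = -15.075200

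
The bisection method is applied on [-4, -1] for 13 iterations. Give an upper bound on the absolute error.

Bisection error bound: |error| ≤ (b-a)/2^n
|error| ≤ (-1 - (-4))/2^13 = 3/2^13
|error| ≤ 0.0003662109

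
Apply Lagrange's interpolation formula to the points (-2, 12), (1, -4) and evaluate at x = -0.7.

Lagrange interpolation formula:
P(x) = Σ yᵢ × Lᵢ(x)
where Lᵢ(x) = Π_{j≠i} (x - xⱼ)/(xᵢ - xⱼ)

L_0(-0.7) = (-0.7 - 1)/(-2 - 1) = 0.566667
L_1(-0.7) = (-0.7 - (-2))/(1 - (-2)) = 0.433333

P(-0.7) = 12×L_0(-0.7) + (-4)×L_1(-0.7)
P(-0.7) = 5.066667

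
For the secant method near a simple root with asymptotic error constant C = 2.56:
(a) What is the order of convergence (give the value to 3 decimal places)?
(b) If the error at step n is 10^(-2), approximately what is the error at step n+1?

(a) Secant method has superlinear convergence with order φ = (1+√5)/2 ≈ 1.618.
    This means |e_{n+1}| ≈ C|e_n|^1.618.

(b) With |e_n| = 10^(-2) and C = 2.56:
    |e_{n+1}| ≈ 2.56 × (10^(-2))^1.618 = 2.56 × 10^(-3.24)

(a) ≈ 1.618 (golden ratio); (b) |e_{n+1}| ≈ 1.487e-03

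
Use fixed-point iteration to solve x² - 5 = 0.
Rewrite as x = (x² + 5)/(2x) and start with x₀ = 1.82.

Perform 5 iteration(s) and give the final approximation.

Equation: x² - 5 = 0
Fixed-point form: x = (x² + 5)/(2x)
x₀ = 1.82

x_1 = g(1.820000) = 2.283626
x_2 = g(2.283626) = 2.236563
x_3 = g(2.236563) = 2.236068
x_4 = g(2.236068) = 2.236068
x_5 = g(2.236068) = 2.236068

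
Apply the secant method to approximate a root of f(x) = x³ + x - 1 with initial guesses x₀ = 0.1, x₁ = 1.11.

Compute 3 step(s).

f(x) = x³ + x - 1
x₀ = 0.1, x₁ = 1.11

Secant formula: x_{n+1} = x_n - f(x_n)(x_n - x_{n-1})/(f(x_n) - f(x_{n-1}))

Iteration 1:
  f(0.100000) = -0.899000
  f(1.110000) = 1.477631
  x_2 = 1.110000 - 1.477631×(1.110000 - 0.100000)/(1.477631 - (-0.899000))
       = 0.482049
Iteration 2:
  f(1.110000) = 1.477631
  f(0.482049) = -0.405936
  x_3 = 0.482049 - (-0.405936)×(0.482049 - 1.110000)/(-0.405936 - 1.477631)
       = 0.617382
Iteration 3:
  f(0.482049) = -0.405936
  f(0.617382) = -0.147297
  x_4 = 0.617382 - (-0.147297)×(0.617382 - 0.482049)/(-0.147297 - (-0.405936))
       = 0.694455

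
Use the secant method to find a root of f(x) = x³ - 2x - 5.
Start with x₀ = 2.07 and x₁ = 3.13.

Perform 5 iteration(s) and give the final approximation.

f(x) = x³ - 2x - 5
x₀ = 2.07, x₁ = 3.13

Secant formula: x_{n+1} = x_n - f(x_n)(x_n - x_{n-1})/(f(x_n) - f(x_{n-1}))

Iteration 1:
  f(2.070000) = -0.270257
  f(3.130000) = 19.404297
  x_2 = 3.130000 - 19.404297×(3.130000 - 2.070000)/(19.404297 - (-0.270257))
       = 2.084561
Iteration 2:
  f(3.130000) = 19.404297
  f(2.084561) = -0.110887
  x_3 = 2.084561 - (-0.110887)×(2.084561 - 3.130000)/(-0.110887 - 19.404297)
       = 2.090501
Iteration 3:
  f(2.084561) = -0.110887
  f(2.090501) = -0.045108
  x_4 = 2.090501 - (-0.045108)×(2.090501 - 2.084561)/(-0.045108 - (-0.110887))
       = 2.094574
Iteration 4:
  f(2.090501) = -0.045108
  f(2.094574) = 0.000256
  x_5 = 2.094574 - 0.000256×(2.094574 - 2.090501)/(0.000256 - (-0.045108))
       = 2.094551
Iteration 5:
  f(2.094574) = 0.000256
  f(2.094551) = -0.000001
  x_6 = 2.094551 - (-0.000001)×(2.094551 - 2.094574)/(-0.000001 - 0.000256)
       = 2.094551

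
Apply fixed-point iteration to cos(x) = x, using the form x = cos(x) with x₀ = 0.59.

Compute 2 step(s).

Equation: cos(x) = x
Fixed-point form: x = cos(x)
x₀ = 0.59

x_1 = g(0.590000) = 0.830941
x_2 = g(0.830941) = 0.674181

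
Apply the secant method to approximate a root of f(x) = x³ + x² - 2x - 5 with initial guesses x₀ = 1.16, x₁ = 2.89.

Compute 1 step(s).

f(x) = x³ + x² - 2x - 5
x₀ = 1.16, x₁ = 2.89

Secant formula: x_{n+1} = x_n - f(x_n)(x_n - x_{n-1})/(f(x_n) - f(x_{n-1}))

Iteration 1:
  f(1.160000) = -4.413504
  f(2.890000) = 21.709669
  x_2 = 2.890000 - 21.709669×(2.890000 - 1.160000)/(21.709669 - (-4.413504))
       = 1.452283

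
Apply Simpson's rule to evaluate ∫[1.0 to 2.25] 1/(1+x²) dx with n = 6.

f(x) = 1/(1+x²)
a = 1.0, b = 2.25, n = 6
h = (b - a)/n = 0.208333

Simpson's rule: (h/3)[f(x₀) + 4f(x₁) + 2f(x₂) + ... + f(xₙ)]

x_0 = 1.0000, f(x_0) = 0.500000, coefficient = 1
x_1 = 1.2083, f(x_1) = 0.406493, coefficient = 4
x_2 = 1.4167, f(x_2) = 0.332564, coefficient = 2
x_3 = 1.6250, f(x_3) = 0.274678, coefficient = 4
x_4 = 1.8333, f(x_4) = 0.229299, coefficient = 2
x_5 = 2.0417, f(x_5) = 0.193483, coefficient = 4
x_6 = 2.2500, f(x_6) = 0.164948, coefficient = 1

I ≈ (0.208333/3) × 5.287290 = 0.367173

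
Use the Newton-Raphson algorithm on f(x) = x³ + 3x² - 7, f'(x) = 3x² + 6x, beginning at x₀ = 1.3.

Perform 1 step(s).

f(x) = x³ + 3x² - 7
f'(x) = 3x² + 6x
x₀ = 1.3

Newton-Raphson formula: x_{n+1} = x_n - f(x_n)/f'(x_n)

Iteration 1:
  f(1.300000) = 0.267000
  f'(1.300000) = 12.870000
  x_1 = 1.300000 - 0.267000/12.870000 = 1.279254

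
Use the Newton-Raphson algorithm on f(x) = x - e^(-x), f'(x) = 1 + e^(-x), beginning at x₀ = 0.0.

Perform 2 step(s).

f(x) = x - e^(-x)
f'(x) = 1 + e^(-x)
x₀ = 0.0

Newton-Raphson formula: x_{n+1} = x_n - f(x_n)/f'(x_n)

Iteration 1:
  f(0.000000) = -1.000000
  f'(0.000000) = 2.000000
  x_1 = 0.000000 - (-1.000000)/2.000000 = 0.500000
Iteration 2:
  f(0.500000) = -0.106531
  f'(0.500000) = 1.606531
  x_2 = 0.500000 - (-0.106531)/1.606531 = 0.566311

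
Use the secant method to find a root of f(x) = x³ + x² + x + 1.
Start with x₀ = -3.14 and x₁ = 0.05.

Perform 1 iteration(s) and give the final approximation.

f(x) = x³ + x² + x + 1
x₀ = -3.14, x₁ = 0.05

Secant formula: x_{n+1} = x_n - f(x_n)(x_n - x_{n-1})/(f(x_n) - f(x_{n-1}))

Iteration 1:
  f(-3.140000) = -23.239544
  f(0.050000) = 1.052625
  x_2 = 0.050000 - 1.052625×(0.050000 - (-3.140000))/(1.052625 - (-23.239544))
       = -0.088229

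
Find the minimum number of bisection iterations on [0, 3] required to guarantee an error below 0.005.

We need (b-a)/2^n ≤ 0.005
(3 - 0)/2^n ≤ 0.005
3/2^n ≤ 0.005
2^n ≥ 600
n ≥ log₂(600) = 9.23
n ≥ 10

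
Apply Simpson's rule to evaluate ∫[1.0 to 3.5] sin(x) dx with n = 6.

f(x) = sin(x)
a = 1.0, b = 3.5, n = 6
h = (b - a)/n = 0.416667

Simpson's rule: (h/3)[f(x₀) + 4f(x₁) + 2f(x₂) + ... + f(xₙ)]

x_0 = 1.0000, f(x_0) = 0.841471, coefficient = 1
x_1 = 1.4167, f(x_1) = 0.988146, coefficient = 4
x_2 = 1.8333, f(x_2) = 0.965735, coefficient = 2
x_3 = 2.2500, f(x_3) = 0.778073, coefficient = 4
x_4 = 2.6667, f(x_4) = 0.457273, coefficient = 2
x_5 = 3.0833, f(x_5) = 0.058226, coefficient = 4
x_6 = 3.5000, f(x_6) = -0.350783, coefficient = 1

I ≈ (0.416667/3) × 10.634483 = 1.477011
Exact value: 1.476759
Error: 0.000252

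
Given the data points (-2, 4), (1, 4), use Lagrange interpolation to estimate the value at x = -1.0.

Lagrange interpolation formula:
P(x) = Σ yᵢ × Lᵢ(x)
where Lᵢ(x) = Π_{j≠i} (x - xⱼ)/(xᵢ - xⱼ)

L_0(-1.0) = (-1.0 - 1)/(-2 - 1) = 0.666667
L_1(-1.0) = (-1.0 - (-2))/(1 - (-2)) = 0.333333

P(-1.0) = 4×L_0(-1.0) + 4×L_1(-1.0)
P(-1.0) = 4.000000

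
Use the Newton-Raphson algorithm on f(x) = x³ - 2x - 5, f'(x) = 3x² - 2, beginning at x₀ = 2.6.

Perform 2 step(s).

f(x) = x³ - 2x - 5
f'(x) = 3x² - 2
x₀ = 2.6

Newton-Raphson formula: x_{n+1} = x_n - f(x_n)/f'(x_n)

Iteration 1:
  f(2.600000) = 7.376000
  f'(2.600000) = 18.280000
  x_1 = 2.600000 - 7.376000/18.280000 = 2.196499
Iteration 2:
  f(2.196499) = 1.204247
  f'(2.196499) = 12.473822
  x_2 = 2.196499 - 1.204247/12.473822 = 2.099957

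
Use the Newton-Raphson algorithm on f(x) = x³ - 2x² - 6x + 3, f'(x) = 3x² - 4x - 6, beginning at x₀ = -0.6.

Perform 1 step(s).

f(x) = x³ - 2x² - 6x + 3
f'(x) = 3x² - 4x - 6
x₀ = -0.6

Newton-Raphson formula: x_{n+1} = x_n - f(x_n)/f'(x_n)

Iteration 1:
  f(-0.600000) = 5.664000
  f'(-0.600000) = -2.520000
  x_1 = -0.600000 - 5.664000/(-2.520000) = 1.647619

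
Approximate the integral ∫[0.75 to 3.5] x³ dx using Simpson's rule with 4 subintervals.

f(x) = x³
a = 0.75, b = 3.5, n = 4
h = (b - a)/n = 0.687500

Simpson's rule: (h/3)[f(x₀) + 4f(x₁) + 2f(x₂) + ... + f(xₙ)]

x_0 = 0.7500, f(x_0) = 0.421875, coefficient = 1
x_1 = 1.4375, f(x_1) = 2.970459, coefficient = 4
x_2 = 2.1250, f(x_2) = 9.595703, coefficient = 2
x_3 = 2.8125, f(x_3) = 22.247314, coefficient = 4
x_4 = 3.5000, f(x_4) = 42.875000, coefficient = 1

I ≈ (0.687500/3) × 163.359375 = 37.436523
Exact value: 37.436523
Error: 0.000000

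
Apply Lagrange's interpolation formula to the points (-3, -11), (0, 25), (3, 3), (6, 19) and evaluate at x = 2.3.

Lagrange interpolation formula:
P(x) = Σ yᵢ × Lᵢ(x)
where Lᵢ(x) = Π_{j≠i} (x - xⱼ)/(xᵢ - xⱼ)

L_0(2.3) = (2.3 - 0)/(-3 - 0) × (2.3 - 3)/(-3 - 3) × (2.3 - 6)/(-3 - 6) = -0.036772
L_1(2.3) = (2.3 - (-3))/(0 - (-3)) × (2.3 - 3)/(0 - 3) × (2.3 - 6)/(0 - 6) = 0.254204
L_2(2.3) = (2.3 - (-3))/(3 - (-3)) × (2.3 - 0)/(3 - 0) × (2.3 - 6)/(3 - 6) = 0.835241
L_3(2.3) = (2.3 - (-3))/(6 - (-3)) × (2.3 - 0)/(6 - 0) × (2.3 - 3)/(6 - 3) = -0.052673

P(2.3) = (-11)×L_0(2.3) + 25×L_1(2.3) + 3×L_2(2.3) + 19×L_3(2.3)
P(2.3) = 8.264519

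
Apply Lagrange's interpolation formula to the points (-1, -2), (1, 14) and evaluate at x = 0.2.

Lagrange interpolation formula:
P(x) = Σ yᵢ × Lᵢ(x)
where Lᵢ(x) = Π_{j≠i} (x - xⱼ)/(xᵢ - xⱼ)

L_0(0.2) = (0.2 - 1)/(-1 - 1) = 0.400000
L_1(0.2) = (0.2 - (-1))/(1 - (-1)) = 0.600000

P(0.2) = (-2)×L_0(0.2) + 14×L_1(0.2)
P(0.2) = 7.600000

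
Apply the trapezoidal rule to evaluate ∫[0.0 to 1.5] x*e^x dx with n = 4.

f(x) = x*e^x
a = 0.0, b = 1.5, n = 4
h = (b - a)/n = 0.375000

Trapezoidal rule: (h/2)[f(x₀) + 2f(x₁) + 2f(x₂) + ... + f(xₙ)]

x_0 = 0.0000, f(x_0) = 0.000000, coefficient = 1
x_1 = 0.3750, f(x_1) = 0.545622, coefficient = 2
x_2 = 0.7500, f(x_2) = 1.587750, coefficient = 2
x_3 = 1.1250, f(x_3) = 3.465244, coefficient = 2
x_4 = 1.5000, f(x_4) = 6.722534, coefficient = 1

I ≈ (0.375000/2) × 17.919765 = 3.359956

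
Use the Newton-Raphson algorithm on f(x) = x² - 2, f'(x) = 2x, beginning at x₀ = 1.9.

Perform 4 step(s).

f(x) = x² - 2
f'(x) = 2x
x₀ = 1.9

Newton-Raphson formula: x_{n+1} = x_n - f(x_n)/f'(x_n)

Iteration 1:
  f(1.900000) = 1.610000
  f'(1.900000) = 3.800000
  x_1 = 1.900000 - 1.610000/3.800000 = 1.476316
Iteration 2:
  f(1.476316) = 0.179508
  f'(1.476316) = 2.952632
  x_2 = 1.476316 - 0.179508/2.952632 = 1.415520
Iteration 3:
  f(1.415520) = 0.003696
  f'(1.415520) = 2.831039
  x_3 = 1.415520 - 0.003696/2.831039 = 1.414214
Iteration 4:
  f(1.414214) = 0.000002
  f'(1.414214) = 2.828428
  x_4 = 1.414214 - 0.000002/2.828428 = 1.414214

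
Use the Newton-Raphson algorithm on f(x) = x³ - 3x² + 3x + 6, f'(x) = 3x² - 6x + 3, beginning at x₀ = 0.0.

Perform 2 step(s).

f(x) = x³ - 3x² + 3x + 6
f'(x) = 3x² - 6x + 3
x₀ = 0.0

Newton-Raphson formula: x_{n+1} = x_n - f(x_n)/f'(x_n)

Iteration 1:
  f(0.000000) = 6.000000
  f'(0.000000) = 3.000000
  x_1 = 0.000000 - 6.000000/3.000000 = -2.000000
Iteration 2:
  f(-2.000000) = -20.000000
  f'(-2.000000) = 27.000000
  x_2 = -2.000000 - (-20.000000)/27.000000 = -1.259259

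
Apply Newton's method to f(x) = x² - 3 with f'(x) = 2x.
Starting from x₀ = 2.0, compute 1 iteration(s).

f(x) = x² - 3
f'(x) = 2x
x₀ = 2.0

Newton-Raphson formula: x_{n+1} = x_n - f(x_n)/f'(x_n)

Iteration 1:
  f(2.000000) = 1.000000
  f'(2.000000) = 4.000000
  x_1 = 2.000000 - 1.000000/4.000000 = 1.750000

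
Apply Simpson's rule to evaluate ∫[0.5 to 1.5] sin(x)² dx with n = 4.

f(x) = sin(x)²
a = 0.5, b = 1.5, n = 4
h = (b - a)/n = 0.250000

Simpson's rule: (h/3)[f(x₀) + 4f(x₁) + 2f(x₂) + ... + f(xₙ)]

x_0 = 0.5000, f(x_0) = 0.229849, coefficient = 1
x_1 = 0.7500, f(x_1) = 0.464631, coefficient = 4
x_2 = 1.0000, f(x_2) = 0.708073, coefficient = 2
x_3 = 1.2500, f(x_3) = 0.900572, coefficient = 4
x_4 = 1.5000, f(x_4) = 0.994996, coefficient = 1

I ≈ (0.250000/3) × 8.101805 = 0.675150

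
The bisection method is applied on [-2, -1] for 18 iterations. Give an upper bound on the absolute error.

Bisection error bound: |error| ≤ (b-a)/2^n
|error| ≤ (-1 - (-2))/2^18 = 1/2^18
|error| ≤ 0.0000038147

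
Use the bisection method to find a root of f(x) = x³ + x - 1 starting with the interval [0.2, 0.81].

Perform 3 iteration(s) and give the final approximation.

f(x) = x³ + x - 1
Initial interval: [0.2, 0.81]

Iteration 1:
  c_1 = (0.200000 + 0.810000)/2 = 0.505000
  f(c_1) = f(0.505000) = -0.366212
  f(a) × f(c) ≥ 0, new interval: [0.505000, 0.810000]
Iteration 2:
  c_2 = (0.505000 + 0.810000)/2 = 0.657500
  f(c_2) = f(0.657500) = -0.058259
  f(a) × f(c) ≥ 0, new interval: [0.657500, 0.810000]
Iteration 3:
  c_3 = (0.657500 + 0.810000)/2 = 0.733750
  f(c_3) = f(0.733750) = 0.128793
  f(a) × f(c) < 0, new interval: [0.657500, 0.733750]

After 3 iteration(s), the approximation is c_3 = 0.733750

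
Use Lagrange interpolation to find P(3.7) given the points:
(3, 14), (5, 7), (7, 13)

Lagrange interpolation formula:
P(x) = Σ yᵢ × Lᵢ(x)
where Lᵢ(x) = Π_{j≠i} (x - xⱼ)/(xᵢ - xⱼ)

L_0(3.7) = (3.7 - 5)/(3 - 5) × (3.7 - 7)/(3 - 7) = 0.536250
L_1(3.7) = (3.7 - 3)/(5 - 3) × (3.7 - 7)/(5 - 7) = 0.577500
L_2(3.7) = (3.7 - 3)/(7 - 3) × (3.7 - 5)/(7 - 5) = -0.113750

P(3.7) = 14×L_0(3.7) + 7×L_1(3.7) + 13×L_2(3.7)
P(3.7) = 10.071250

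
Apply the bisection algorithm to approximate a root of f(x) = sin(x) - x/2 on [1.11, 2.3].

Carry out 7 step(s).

f(x) = sin(x) - x/2
Initial interval: [1.11, 2.3]

Iteration 1:
  c_1 = (1.110000 + 2.300000)/2 = 1.705000
  f(c_1) = f(1.705000) = 0.138508
  f(a) × f(c) ≥ 0, new interval: [1.705000, 2.300000]
Iteration 2:
  c_2 = (1.705000 + 2.300000)/2 = 2.002500
  f(c_2) = f(2.002500) = -0.092996
  f(a) × f(c) < 0, new interval: [1.705000, 2.002500]
Iteration 3:
  c_3 = (1.705000 + 2.002500)/2 = 1.853750
  f(c_3) = f(1.853750) = 0.033360
  f(a) × f(c) ≥ 0, new interval: [1.853750, 2.002500]
Iteration 4:
  c_4 = (1.853750 + 2.002500)/2 = 1.928125
  f(c_4) = f(1.928125) = -0.027228
  f(a) × f(c) < 0, new interval: [1.853750, 1.928125]
Iteration 5:
  c_5 = (1.853750 + 1.928125)/2 = 1.890938
  f(c_5) = f(1.890938) = 0.003722
  f(a) × f(c) ≥ 0, new interval: [1.890938, 1.928125]
Iteration 6:
  c_6 = (1.890938 + 1.928125)/2 = 1.909531
  f(c_6) = f(1.909531) = -0.011590
  f(a) × f(c) < 0, new interval: [1.890938, 1.909531]
Iteration 7:
  c_7 = (1.890938 + 1.909531)/2 = 1.900234
  f(c_7) = f(1.900234) = -0.003893
  f(a) × f(c) < 0, new interval: [1.890938, 1.900234]

After 7 iteration(s), the approximation is c_7 = 1.900234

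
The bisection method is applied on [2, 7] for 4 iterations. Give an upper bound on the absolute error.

Bisection error bound: |error| ≤ (b-a)/2^n
|error| ≤ (7 - 2)/2^4 = 5/2^4
|error| ≤ 0.3125000000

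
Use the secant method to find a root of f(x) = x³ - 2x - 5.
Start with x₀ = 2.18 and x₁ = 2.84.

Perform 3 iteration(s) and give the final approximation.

f(x) = x³ - 2x - 5
x₀ = 2.18, x₁ = 2.84

Secant formula: x_{n+1} = x_n - f(x_n)(x_n - x_{n-1})/(f(x_n) - f(x_{n-1}))

Iteration 1:
  f(2.180000) = 1.000232
  f(2.840000) = 12.226304
  x_2 = 2.840000 - 12.226304×(2.840000 - 2.180000)/(12.226304 - 1.000232)
       = 2.121195
Iteration 2:
  f(2.840000) = 12.226304
  f(2.121195) = 0.301855
  x_3 = 2.121195 - 0.301855×(2.121195 - 2.840000)/(0.301855 - 12.226304)
       = 2.102999
Iteration 3:
  f(2.121195) = 0.301855
  f(2.102999) = 0.094733
  x_4 = 2.102999 - 0.094733×(2.102999 - 2.121195)/(0.094733 - 0.301855)
       = 2.094676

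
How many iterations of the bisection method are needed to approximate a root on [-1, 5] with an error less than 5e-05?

We need (b-a)/2^n ≤ 5e-05
(5 - (-1))/2^n ≤ 5e-05
6/2^n ≤ 5e-05
2^n ≥ 120000
n ≥ log₂(120000) = 16.87
n ≥ 17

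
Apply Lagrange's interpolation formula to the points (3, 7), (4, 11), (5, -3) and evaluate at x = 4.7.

Lagrange interpolation formula:
P(x) = Σ yᵢ × Lᵢ(x)
where Lᵢ(x) = Π_{j≠i} (x - xⱼ)/(xᵢ - xⱼ)

L_0(4.7) = (4.7 - 4)/(3 - 4) × (4.7 - 5)/(3 - 5) = -0.105000
L_1(4.7) = (4.7 - 3)/(4 - 3) × (4.7 - 5)/(4 - 5) = 0.510000
L_2(4.7) = (4.7 - 3)/(5 - 3) × (4.7 - 4)/(5 - 4) = 0.595000

P(4.7) = 7×L_0(4.7) + 11×L_1(4.7) + (-3)×L_2(4.7)
P(4.7) = 3.090000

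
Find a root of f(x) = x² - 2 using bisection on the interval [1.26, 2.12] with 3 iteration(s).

f(x) = x² - 2
Initial interval: [1.26, 2.12]

Iteration 1:
  c_1 = (1.260000 + 2.120000)/2 = 1.690000
  f(c_1) = f(1.690000) = 0.856100
  f(a) × f(c) < 0, new interval: [1.260000, 1.690000]
Iteration 2:
  c_2 = (1.260000 + 1.690000)/2 = 1.475000
  f(c_2) = f(1.475000) = 0.175625
  f(a) × f(c) < 0, new interval: [1.260000, 1.475000]
Iteration 3:
  c_3 = (1.260000 + 1.475000)/2 = 1.367500
  f(c_3) = f(1.367500) = -0.129944
  f(a) × f(c) ≥ 0, new interval: [1.367500, 1.475000]

After 3 iteration(s), the approximation is c_3 = 1.367500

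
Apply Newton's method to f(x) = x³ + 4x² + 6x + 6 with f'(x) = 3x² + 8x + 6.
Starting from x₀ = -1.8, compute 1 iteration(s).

f(x) = x³ + 4x² + 6x + 6
f'(x) = 3x² + 8x + 6
x₀ = -1.8

Newton-Raphson formula: x_{n+1} = x_n - f(x_n)/f'(x_n)

Iteration 1:
  f(-1.800000) = 2.328000
  f'(-1.800000) = 1.320000
  x_1 = -1.800000 - 2.328000/1.320000 = -3.563636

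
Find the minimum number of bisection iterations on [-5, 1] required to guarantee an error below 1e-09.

We need (b-a)/2^n ≤ 1e-09
(1 - (-5))/2^n ≤ 1e-09
6/2^n ≤ 1e-09
2^n ≥ 6000000000
n ≥ log₂(6000000000) = 32.48
n ≥ 33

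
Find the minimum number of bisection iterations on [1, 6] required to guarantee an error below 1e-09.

We need (b-a)/2^n ≤ 1e-09
(6 - 1)/2^n ≤ 1e-09
5/2^n ≤ 1e-09
2^n ≥ 5000000000
n ≥ log₂(5000000000) = 32.22
n ≥ 33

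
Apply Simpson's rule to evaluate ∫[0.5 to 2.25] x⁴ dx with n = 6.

f(x) = x⁴
a = 0.5, b = 2.25, n = 6
h = (b - a)/n = 0.291667

Simpson's rule: (h/3)[f(x₀) + 4f(x₁) + 2f(x₂) + ... + f(xₙ)]

x_0 = 0.5000, f(x_0) = 0.062500, coefficient = 1
x_1 = 0.7917, f(x_1) = 0.392798, coefficient = 4
x_2 = 1.0833, f(x_2) = 1.377363, coefficient = 2
x_3 = 1.3750, f(x_3) = 3.574463, coefficient = 4
x_4 = 1.6667, f(x_4) = 7.716049, coefficient = 2
x_5 = 1.9583, f(x_5) = 14.707758, coefficient = 4
x_6 = 2.2500, f(x_6) = 25.628906, coefficient = 1

I ≈ (0.291667/3) × 118.578306 = 11.528446
Exact value: 11.526758
Error: 0.001689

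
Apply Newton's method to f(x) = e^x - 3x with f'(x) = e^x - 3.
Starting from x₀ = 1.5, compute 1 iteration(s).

f(x) = e^x - 3x
f'(x) = e^x - 3
x₀ = 1.5

Newton-Raphson formula: x_{n+1} = x_n - f(x_n)/f'(x_n)

Iteration 1:
  f(1.500000) = -0.018311
  f'(1.500000) = 1.481689
  x_1 = 1.500000 - (-0.018311)/1.481689 = 1.512358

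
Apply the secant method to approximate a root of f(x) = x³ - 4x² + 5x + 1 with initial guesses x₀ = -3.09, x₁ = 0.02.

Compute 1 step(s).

f(x) = x³ - 4x² + 5x + 1
x₀ = -3.09, x₁ = 0.02

Secant formula: x_{n+1} = x_n - f(x_n)(x_n - x_{n-1})/(f(x_n) - f(x_{n-1}))

Iteration 1:
  f(-3.090000) = -82.146029
  f(0.020000) = 1.098408
  x_2 = 0.020000 - 1.098408×(0.020000 - (-3.090000))/(1.098408 - (-82.146029))
       = -0.021036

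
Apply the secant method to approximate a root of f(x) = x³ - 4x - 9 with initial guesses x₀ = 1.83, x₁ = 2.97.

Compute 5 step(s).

f(x) = x³ - 4x - 9
x₀ = 1.83, x₁ = 2.97

Secant formula: x_{n+1} = x_n - f(x_n)(x_n - x_{n-1})/(f(x_n) - f(x_{n-1}))

Iteration 1:
  f(1.830000) = -10.191513
  f(2.970000) = 5.318073
  x_2 = 2.970000 - 5.318073×(2.970000 - 1.830000)/(5.318073 - (-10.191513))
       = 2.579106
Iteration 2:
  f(2.970000) = 5.318073
  f(2.579106) = -2.160757
  x_3 = 2.579106 - (-2.160757)×(2.579106 - 2.970000)/(-2.160757 - 5.318073)
       = 2.692042
Iteration 3:
  f(2.579106) = -2.160757
  f(2.692042) = -0.258701
  x_4 = 2.692042 - (-0.258701)×(2.692042 - 2.579106)/(-0.258701 - (-2.160757))
       = 2.707402
Iteration 4:
  f(2.692042) = -0.258701
  f(2.707402) = 0.015723
  x_5 = 2.707402 - 0.015723×(2.707402 - 2.692042)/(0.015723 - (-0.258701))
       = 2.706522
Iteration 5:
  f(2.707402) = 0.015723
  f(2.706522) = -0.000103
  x_6 = 2.706522 - (-0.000103)×(2.706522 - 2.707402)/(-0.000103 - 0.015723)
       = 2.706528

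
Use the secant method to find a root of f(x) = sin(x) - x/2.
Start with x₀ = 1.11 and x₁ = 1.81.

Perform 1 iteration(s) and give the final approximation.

f(x) = sin(x) - x/2
x₀ = 1.11, x₁ = 1.81

Secant formula: x_{n+1} = x_n - f(x_n)(x_n - x_{n-1})/(f(x_n) - f(x_{n-1}))

Iteration 1:
  f(1.110000) = 0.340699
  f(1.810000) = 0.066527
  x_2 = 1.810000 - 0.066527×(1.810000 - 1.110000)/(0.066527 - 0.340699)
       = 1.979853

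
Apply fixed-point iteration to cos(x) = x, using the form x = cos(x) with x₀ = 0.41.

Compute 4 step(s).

Equation: cos(x) = x
Fixed-point form: x = cos(x)
x₀ = 0.41

x_1 = g(0.410000) = 0.917121
x_2 = g(0.917121) = 0.608108
x_3 = g(0.608108) = 0.820730
x_4 = g(0.820730) = 0.681687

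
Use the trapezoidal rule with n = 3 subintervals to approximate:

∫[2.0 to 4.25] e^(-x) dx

f(x) = e^(-x)
a = 2.0, b = 4.25, n = 3
h = (b - a)/n = 0.750000

Trapezoidal rule: (h/2)[f(x₀) + 2f(x₁) + 2f(x₂) + ... + f(xₙ)]

x_0 = 2.0000, f(x_0) = 0.135335, coefficient = 1
x_1 = 2.7500, f(x_1) = 0.063928, coefficient = 2
x_2 = 3.5000, f(x_2) = 0.030197, coefficient = 2
x_3 = 4.2500, f(x_3) = 0.014264, coefficient = 1

I ≈ (0.750000/2) × 0.337850 = 0.126694
Exact value: 0.121071
Error: 0.005623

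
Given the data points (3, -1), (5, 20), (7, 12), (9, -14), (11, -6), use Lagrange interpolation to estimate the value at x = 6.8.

Lagrange interpolation formula:
P(x) = Σ yᵢ × Lᵢ(x)
where Lᵢ(x) = Π_{j≠i} (x - xⱼ)/(xᵢ - xⱼ)

L_0(6.8) = (6.8 - 5)/(3 - 5) × (6.8 - 7)/(3 - 7) × (6.8 - 9)/(3 - 9) × (6.8 - 11)/(3 - 11) = -0.008663
L_1(6.8) = (6.8 - 3)/(5 - 3) × (6.8 - 7)/(5 - 7) × (6.8 - 9)/(5 - 9) × (6.8 - 11)/(5 - 11) = 0.073150
L_2(6.8) = (6.8 - 3)/(7 - 3) × (6.8 - 5)/(7 - 5) × (6.8 - 9)/(7 - 9) × (6.8 - 11)/(7 - 11) = 0.987525
L_3(6.8) = (6.8 - 3)/(9 - 3) × (6.8 - 5)/(9 - 5) × (6.8 - 7)/(9 - 7) × (6.8 - 11)/(9 - 11) = -0.059850
L_4(6.8) = (6.8 - 3)/(11 - 3) × (6.8 - 5)/(11 - 5) × (6.8 - 7)/(11 - 7) × (6.8 - 9)/(11 - 9) = 0.007838

P(6.8) = (-1)×L_0(6.8) + 20×L_1(6.8) + 12×L_2(6.8) + (-14)×L_3(6.8) + (-6)×L_4(6.8)
P(6.8) = 14.112838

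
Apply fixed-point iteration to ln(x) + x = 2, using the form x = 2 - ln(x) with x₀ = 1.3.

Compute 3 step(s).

Equation: ln(x) + x = 2
Fixed-point form: x = 2 - ln(x)
x₀ = 1.3

x_1 = g(1.300000) = 1.737636
x_2 = g(1.737636) = 1.447475
x_3 = g(1.447475) = 1.630180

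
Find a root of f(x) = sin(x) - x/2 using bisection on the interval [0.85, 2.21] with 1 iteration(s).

f(x) = sin(x) - x/2
Initial interval: [0.85, 2.21]

Iteration 1:
  c_1 = (0.850000 + 2.210000)/2 = 1.530000
  f(c_1) = f(1.530000) = 0.234168
  f(a) × f(c) ≥ 0, new interval: [1.530000, 2.210000]

After 1 iteration(s), the approximation is c_1 = 1.530000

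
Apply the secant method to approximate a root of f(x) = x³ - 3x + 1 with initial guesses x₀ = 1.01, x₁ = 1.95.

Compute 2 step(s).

f(x) = x³ - 3x + 1
x₀ = 1.01, x₁ = 1.95

Secant formula: x_{n+1} = x_n - f(x_n)(x_n - x_{n-1})/(f(x_n) - f(x_{n-1}))

Iteration 1:
  f(1.010000) = -0.999699
  f(1.950000) = 2.564875
  x_2 = 1.950000 - 2.564875×(1.950000 - 1.010000)/(2.564875 - (-0.999699))
       = 1.273627
Iteration 2:
  f(1.950000) = 2.564875
  f(1.273627) = -0.754898
  x_3 = 1.273627 - (-0.754898)×(1.273627 - 1.950000)/(-0.754898 - 2.564875)
       = 1.427430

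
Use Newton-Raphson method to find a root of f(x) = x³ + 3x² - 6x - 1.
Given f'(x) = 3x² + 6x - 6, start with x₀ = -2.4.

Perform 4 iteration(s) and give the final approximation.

f(x) = x³ + 3x² - 6x - 1
f'(x) = 3x² + 6x - 6
x₀ = -2.4

Newton-Raphson formula: x_{n+1} = x_n - f(x_n)/f'(x_n)

Iteration 1:
  f(-2.400000) = 16.856000
  f'(-2.400000) = -3.120000
  x_1 = -2.400000 - 16.856000/(-3.120000) = 3.002564
Iteration 2:
  f(3.002564) = 35.100079
  f'(3.002564) = 39.061558
  x_2 = 3.002564 - 35.100079/39.061558 = 2.103980
Iteration 3:
  f(2.103980) = 8.970079
  f'(2.103980) = 19.904083
  x_3 = 2.103980 - 8.970079/19.904083 = 1.653315
Iteration 4:
  f(1.653315) = 1.799718
  f'(1.653315) = 12.120244
  x_4 = 1.653315 - 1.799718/12.120244 = 1.504827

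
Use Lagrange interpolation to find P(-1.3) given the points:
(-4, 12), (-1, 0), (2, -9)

Lagrange interpolation formula:
P(x) = Σ yᵢ × Lᵢ(x)
where Lᵢ(x) = Π_{j≠i} (x - xⱼ)/(xᵢ - xⱼ)

L_0(-1.3) = (-1.3 - (-1))/(-4 - (-1)) × (-1.3 - 2)/(-4 - 2) = 0.055000
L_1(-1.3) = (-1.3 - (-4))/(-1 - (-4)) × (-1.3 - 2)/(-1 - 2) = 0.990000
L_2(-1.3) = (-1.3 - (-4))/(2 - (-4)) × (-1.3 - (-1))/(2 - (-1)) = -0.045000

P(-1.3) = 12×L_0(-1.3) + 0×L_1(-1.3) + (-9)×L_2(-1.3)
P(-1.3) = 1.065000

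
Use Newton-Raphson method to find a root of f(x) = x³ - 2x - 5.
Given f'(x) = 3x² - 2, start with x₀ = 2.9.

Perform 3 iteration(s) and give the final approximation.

f(x) = x³ - 2x - 5
f'(x) = 3x² - 2
x₀ = 2.9

Newton-Raphson formula: x_{n+1} = x_n - f(x_n)/f'(x_n)

Iteration 1:
  f(2.900000) = 13.589000
  f'(2.900000) = 23.230000
  x_1 = 2.900000 - 13.589000/23.230000 = 2.315024
Iteration 2:
  f(2.315024) = 2.776939
  f'(2.315024) = 14.078004
  x_2 = 2.315024 - 2.776939/14.078004 = 2.117770
Iteration 3:
  f(2.117770) = 0.262551
  f'(2.117770) = 11.454848
  x_3 = 2.117770 - 0.262551/11.454848 = 2.094849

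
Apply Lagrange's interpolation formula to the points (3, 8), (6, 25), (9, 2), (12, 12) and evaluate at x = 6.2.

Lagrange interpolation formula:
P(x) = Σ yᵢ × Lᵢ(x)
where Lᵢ(x) = Π_{j≠i} (x - xⱼ)/(xᵢ - xⱼ)

L_0(6.2) = (6.2 - 6)/(3 - 6) × (6.2 - 9)/(3 - 9) × (6.2 - 12)/(3 - 12) = -0.020049
L_1(6.2) = (6.2 - 3)/(6 - 3) × (6.2 - 9)/(6 - 9) × (6.2 - 12)/(6 - 12) = 0.962370
L_2(6.2) = (6.2 - 3)/(9 - 3) × (6.2 - 6)/(9 - 6) × (6.2 - 12)/(9 - 12) = 0.068741
L_3(6.2) = (6.2 - 3)/(12 - 3) × (6.2 - 6)/(12 - 6) × (6.2 - 9)/(12 - 9) = -0.011062

P(6.2) = 8×L_0(6.2) + 25×L_1(6.2) + 2×L_2(6.2) + 12×L_3(6.2)
P(6.2) = 23.903605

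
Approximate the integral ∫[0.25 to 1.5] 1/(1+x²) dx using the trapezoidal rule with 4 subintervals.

f(x) = 1/(1+x²)
a = 0.25, b = 1.5, n = 4
h = (b - a)/n = 0.312500

Trapezoidal rule: (h/2)[f(x₀) + 2f(x₁) + 2f(x₂) + ... + f(xₙ)]

x_0 = 0.2500, f(x_0) = 0.941176, coefficient = 1
x_1 = 0.5625, f(x_1) = 0.759644, coefficient = 2
x_2 = 0.8750, f(x_2) = 0.566372, coefficient = 2
x_3 = 1.1875, f(x_3) = 0.414911, coefficient = 2
x_4 = 1.5000, f(x_4) = 0.307692, coefficient = 1

I ≈ (0.312500/2) × 4.730722 = 0.739175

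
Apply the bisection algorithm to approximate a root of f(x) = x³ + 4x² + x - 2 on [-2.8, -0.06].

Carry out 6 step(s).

f(x) = x³ + 4x² + x - 2
Initial interval: [-2.8, -0.06]

Iteration 1:
  c_1 = (-2.800000 + (-0.060000))/2 = -1.430000
  f(c_1) = f(-1.430000) = 1.825393
  f(a) × f(c) ≥ 0, new interval: [-1.430000, -0.060000]
Iteration 2:
  c_2 = (-1.430000 + (-0.060000))/2 = -0.745000
  f(c_2) = f(-0.745000) = -0.938394
  f(a) × f(c) < 0, new interval: [-1.430000, -0.745000]
Iteration 3:
  c_3 = (-1.430000 + (-0.745000))/2 = -1.087500
  f(c_3) = f(-1.087500) = 0.356986
  f(a) × f(c) ≥ 0, new interval: [-1.087500, -0.745000]
Iteration 4:
  c_4 = (-1.087500 + (-0.745000))/2 = -0.916250
  f(c_4) = f(-0.916250) = -0.327399
  f(a) × f(c) < 0, new interval: [-1.087500, -0.916250]
Iteration 5:
  c_5 = (-1.087500 + (-0.916250))/2 = -1.001875
  f(c_5) = f(-1.001875) = 0.007504
  f(a) × f(c) ≥ 0, new interval: [-1.001875, -0.916250]
Iteration 6:
  c_6 = (-1.001875 + (-0.916250))/2 = -0.959063
  f(c_6) = f(-0.959063) = -0.162006
  f(a) × f(c) < 0, new interval: [-1.001875, -0.959063]

After 6 iteration(s), the approximation is c_6 = -0.959063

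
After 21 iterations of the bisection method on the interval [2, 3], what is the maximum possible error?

Bisection error bound: |error| ≤ (b-a)/2^n
|error| ≤ (3 - 2)/2^21 = 1/2^21
|error| ≤ 0.0000004768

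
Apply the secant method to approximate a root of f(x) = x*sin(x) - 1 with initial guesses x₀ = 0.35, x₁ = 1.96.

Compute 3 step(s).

f(x) = x*sin(x) - 1
x₀ = 0.35, x₁ = 1.96

Secant formula: x_{n+1} = x_n - f(x_n)(x_n - x_{n-1})/(f(x_n) - f(x_{n-1}))

Iteration 1:
  f(0.350000) = -0.879986
  f(1.960000) = 0.813415
  x_2 = 1.960000 - 0.813415×(1.960000 - 0.350000)/(0.813415 - (-0.879986))
       = 1.186646
Iteration 2:
  f(1.960000) = 0.813415
  f(1.186646) = 0.100160
  x_3 = 1.186646 - 0.100160×(1.186646 - 1.960000)/(0.100160 - 0.813415)
       = 1.078046
Iteration 3:
  f(1.186646) = 0.100160
  f(1.078046) = -0.050203
  x_4 = 1.078046 - (-0.050203)×(1.078046 - 1.186646)/(-0.050203 - 0.100160)
       = 1.114306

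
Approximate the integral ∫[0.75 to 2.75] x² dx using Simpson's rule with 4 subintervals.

f(x) = x²
a = 0.75, b = 2.75, n = 4
h = (b - a)/n = 0.500000

Simpson's rule: (h/3)[f(x₀) + 4f(x₁) + 2f(x₂) + ... + f(xₙ)]

x_0 = 0.7500, f(x_0) = 0.562500, coefficient = 1
x_1 = 1.2500, f(x_1) = 1.562500, coefficient = 4
x_2 = 1.7500, f(x_2) = 3.062500, coefficient = 2
x_3 = 2.2500, f(x_3) = 5.062500, coefficient = 4
x_4 = 2.7500, f(x_4) = 7.562500, coefficient = 1

I ≈ (0.500000/3) × 40.750000 = 6.791667
Exact value: 6.791667
Error: 0.000000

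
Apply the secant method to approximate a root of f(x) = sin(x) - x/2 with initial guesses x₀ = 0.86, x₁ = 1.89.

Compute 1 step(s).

f(x) = sin(x) - x/2
x₀ = 0.86, x₁ = 1.89

Secant formula: x_{n+1} = x_n - f(x_n)(x_n - x_{n-1})/(f(x_n) - f(x_{n-1}))

Iteration 1:
  f(0.860000) = 0.327843
  f(1.890000) = 0.004486
  x_2 = 1.890000 - 0.004486×(1.890000 - 0.860000)/(0.004486 - 0.327843)
       = 1.904288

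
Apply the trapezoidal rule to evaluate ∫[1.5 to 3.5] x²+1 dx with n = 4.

f(x) = x²+1
a = 1.5, b = 3.5, n = 4
h = (b - a)/n = 0.500000

Trapezoidal rule: (h/2)[f(x₀) + 2f(x₁) + 2f(x₂) + ... + f(xₙ)]

x_0 = 1.5000, f(x_0) = 3.250000, coefficient = 1
x_1 = 2.0000, f(x_1) = 5.000000, coefficient = 2
x_2 = 2.5000, f(x_2) = 7.250000, coefficient = 2
x_3 = 3.0000, f(x_3) = 10.000000, coefficient = 2
x_4 = 3.5000, f(x_4) = 13.250000, coefficient = 1

I ≈ (0.500000/2) × 61.000000 = 15.250000
Exact value: 15.166667
Error: 0.083333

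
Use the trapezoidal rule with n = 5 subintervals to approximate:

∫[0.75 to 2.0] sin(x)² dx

f(x) = sin(x)²
a = 0.75, b = 2.0, n = 5
h = (b - a)/n = 0.250000

Trapezoidal rule: (h/2)[f(x₀) + 2f(x₁) + 2f(x₂) + ... + f(xₙ)]

x_0 = 0.7500, f(x_0) = 0.464631, coefficient = 1
x_1 = 1.0000, f(x_1) = 0.708073, coefficient = 2
x_2 = 1.2500, f(x_2) = 0.900572, coefficient = 2
x_3 = 1.5000, f(x_3) = 0.994996, coefficient = 2
x_4 = 1.7500, f(x_4) = 0.968228, coefficient = 2
x_5 = 2.0000, f(x_5) = 0.826822, coefficient = 1

I ≈ (0.250000/2) × 8.435193 = 1.054399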